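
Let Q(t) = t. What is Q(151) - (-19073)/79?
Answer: 31002/79 ≈ 392.43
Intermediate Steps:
Q(151) - (-19073)/79 = 151 - (-19073)/79 = 151 - 1*(-19073/79) = 151 + 19073/79 = 31002/79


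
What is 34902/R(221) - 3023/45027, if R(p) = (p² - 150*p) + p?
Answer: 84635021/39803868 ≈ 2.1263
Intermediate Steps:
R(p) = p² - 149*p
34902/R(221) - 3023/45027 = 34902/((221*(-149 + 221))) - 3023/45027 = 34902/((221*72)) - 3023*1/45027 = 34902/15912 - 3023/45027 = 34902*(1/15912) - 3023/45027 = 1939/884 - 3023/45027 = 84635021/39803868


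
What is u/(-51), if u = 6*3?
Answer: -6/17 ≈ -0.35294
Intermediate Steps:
u = 18
u/(-51) = 18/(-51) = 18*(-1/51) = -6/17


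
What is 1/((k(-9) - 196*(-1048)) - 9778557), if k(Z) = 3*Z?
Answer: -1/9573176 ≈ -1.0446e-7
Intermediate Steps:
1/((k(-9) - 196*(-1048)) - 9778557) = 1/((3*(-9) - 196*(-1048)) - 9778557) = 1/((-27 + 205408) - 9778557) = 1/(205381 - 9778557) = 1/(-9573176) = -1/9573176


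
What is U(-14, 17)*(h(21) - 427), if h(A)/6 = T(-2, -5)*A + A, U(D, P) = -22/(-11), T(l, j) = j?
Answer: -1862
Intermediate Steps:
U(D, P) = 2 (U(D, P) = -22*(-1/11) = 2)
h(A) = -24*A (h(A) = 6*(-5*A + A) = 6*(-4*A) = -24*A)
U(-14, 17)*(h(21) - 427) = 2*(-24*21 - 427) = 2*(-504 - 427) = 2*(-931) = -1862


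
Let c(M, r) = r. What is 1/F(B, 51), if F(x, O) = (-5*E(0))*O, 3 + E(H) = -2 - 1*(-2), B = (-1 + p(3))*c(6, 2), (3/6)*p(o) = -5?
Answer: 1/765 ≈ 0.0013072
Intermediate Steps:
p(o) = -10 (p(o) = 2*(-5) = -10)
B = -22 (B = (-1 - 10)*2 = -11*2 = -22)
E(H) = -3 (E(H) = -3 + (-2 - 1*(-2)) = -3 + (-2 + 2) = -3 + 0 = -3)
F(x, O) = 15*O (F(x, O) = (-5*(-3))*O = 15*O)
1/F(B, 51) = 1/(15*51) = 1/765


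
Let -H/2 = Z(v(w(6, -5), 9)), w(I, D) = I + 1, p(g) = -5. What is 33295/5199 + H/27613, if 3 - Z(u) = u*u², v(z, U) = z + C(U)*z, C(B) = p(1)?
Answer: 691086745/143559987 ≈ 4.8139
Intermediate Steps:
C(B) = -5
w(I, D) = 1 + I
v(z, U) = -4*z (v(z, U) = z - 5*z = -4*z)
Z(u) = 3 - u³ (Z(u) = 3 - u*u² = 3 - u³)
H = -43910 (H = -2*(3 - (-4*(1 + 6))³) = -2*(3 - (-4*7)³) = -2*(3 - 1*(-28)³) = -2*(3 - 1*(-21952)) = -2*(3 + 21952) = -2*21955 = -43910)
33295/5199 + H/27613 = 33295/5199 - 43910/27613 = 691086745/143559987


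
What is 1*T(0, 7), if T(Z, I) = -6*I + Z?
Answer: -42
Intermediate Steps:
T(Z, I) = Z - 6*I
1*T(0, 7) = 1*(0 - 6*7) = 1*(0 - 42) = 1*(-42) = -42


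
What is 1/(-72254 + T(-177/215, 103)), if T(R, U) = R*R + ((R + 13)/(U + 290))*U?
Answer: -18166425/1312526584043 ≈ -1.3841e-5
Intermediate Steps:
T(R, U) = R² + U*(13 + R)/(290 + U) (T(R, U) = R² + ((13 + R)/(290 + U))*U = R² + U*(13 + R)/(290 + U))
1/(-72254 + T(-177/215, 103)) = 1/(-72254 + (13*103 + 290*(-177/215)² - 177/215*103 + 103*(-177/215)²)/(290 + 103)) = 1/(-72254 + (1339 + 290*(-177*1/215)² - 177*1/215*103 + 103*(-177*1/215)²)/393) = 1/(-72254 + (1339 + 290*(-177/215)² - 177/215*103 + 103*(-177/215)²)/393) = 1/(-72254 + (1339 + 290*(31329/46225) - 18231/215 + 103*(31329/46225))/393) = 1/(-72254 + (1339 + 1817082/9245 - 18231/215 + 3226887/46225)/393) = 1/(-72254 + (1/393)*(70287907/46225)) = 1/(-72254 + 70287907/18166425) = 1/(-1312526584043/18166425) = -18166425/1312526584043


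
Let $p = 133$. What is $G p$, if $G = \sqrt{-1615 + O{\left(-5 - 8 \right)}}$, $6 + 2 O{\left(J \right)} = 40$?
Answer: $133 i \sqrt{1598} \approx 5316.7 i$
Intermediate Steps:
$O{\left(J \right)} = 17$ ($O{\left(J \right)} = -3 + \frac{1}{2} \cdot 40 = -3 + 20 = 17$)
$G = i \sqrt{1598}$ ($G = \sqrt{-1615 + 17} = \sqrt{-1598} = i \sqrt{1598} \approx 39.975 i$)
$G p = i \sqrt{1598} \cdot 133 = 133 i \sqrt{1598}$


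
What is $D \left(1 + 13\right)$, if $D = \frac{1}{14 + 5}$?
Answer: $\frac{14}{19} \approx 0.73684$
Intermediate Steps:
$D = \frac{1}{19} \approx 0.052632$
$D \left(1 + 13\right) = \frac{1 + 13}{19} = \frac{1}{19} \cdot 14 = \frac{14}{19}$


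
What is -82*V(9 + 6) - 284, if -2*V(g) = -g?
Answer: -899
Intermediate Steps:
V(g) = g/2 (V(g) = -(-1)*g/2 = g/2)
-82*V(9 + 6) - 284 = -41*(9 + 6) - 284 = -41*15 - 284 = -82*15/2 - 284 = -615 - 284 = -899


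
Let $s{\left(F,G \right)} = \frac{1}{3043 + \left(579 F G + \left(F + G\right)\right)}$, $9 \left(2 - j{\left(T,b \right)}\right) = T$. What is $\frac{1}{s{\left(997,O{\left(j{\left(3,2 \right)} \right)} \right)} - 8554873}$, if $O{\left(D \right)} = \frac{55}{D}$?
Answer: $- \frac{19053752}{163002428533495} \approx -1.1689 \cdot 10^{-7}$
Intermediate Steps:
$j{\left(T,b \right)} = 2 - \frac{T}{9}$
$s{\left(F,G \right)} = \frac{1}{3043 + F + G + 579 F G}$ ($s{\left(F,G \right)} = \frac{1}{3043 + \left(579 F G + \left(F + G\right)\right)} = \frac{1}{3043 + \left(F + G + 579 F G\right)} = \frac{1}{3043 + F + G + 579 F G}$)
$\frac{1}{s{\left(997,O{\left(j{\left(3,2 \right)} \right)} \right)} - 8554873} = \frac{1}{\frac{1}{3043 + 997 + \frac{55}{2 - \frac{1}{3}} + 579 \cdot 997 \frac{55}{2 - \frac{1}{3}}} - 8554873} = \frac{1}{\frac{1}{3043 + 997 + \frac{55}{\frac{5}{3}} + 579 \cdot 997 \frac{55}{\frac{5}{3}}} - 8554873} = \frac{1}{\frac{1}{3043 + 997 + 55 \cdot \frac{3}{5} + 579 \cdot 997 \cdot 55 \cdot \frac{3}{5}} - 8554873} = \frac{1}{\frac{1}{3043 + 997 + 33 + 579 \cdot 997 \cdot 33} - 8554873} = \frac{1}{\frac{1}{3043 + 997 + 33 + 19049679} - 8554873} = \frac{1}{\frac{1}{19053752} - 8554873} = \frac{1}{- \frac{163002428533495}{19053752}} = - \frac{19053752}{163002428533495}$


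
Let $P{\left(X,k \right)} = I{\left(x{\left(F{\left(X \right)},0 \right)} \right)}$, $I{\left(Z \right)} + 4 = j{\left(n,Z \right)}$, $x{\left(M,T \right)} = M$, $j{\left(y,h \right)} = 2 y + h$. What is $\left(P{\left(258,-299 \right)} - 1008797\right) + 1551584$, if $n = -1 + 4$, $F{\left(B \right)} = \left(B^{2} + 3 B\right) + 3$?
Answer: $610130$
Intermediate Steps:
$F{\left(B \right)} = 3 + B^{2} + 3 B$
$n = 3$
$j{\left(y,h \right)} = h + 2 y$
$I{\left(Z \right)} = 2 + Z$ ($I{\left(Z \right)} = -4 + \left(Z + 2 \cdot 3\right) = -4 + \left(Z + 6\right) = -4 + \left(6 + Z\right) = 2 + Z$)
$P{\left(X,k \right)} = 5 + X^{2} + 3 X$ ($P{\left(X,k \right)} = 2 + \left(3 + X^{2} + 3 X\right) = 5 + X^{2} + 3 X$)
$\left(P{\left(258,-299 \right)} - 1008797\right) + 1551584 = \left(\left(5 + 258^{2} + 3 \cdot 258\right) - 1008797\right) + 1551584 = \left(\left(5 + 66564 + 774\right) - 1008797\right) + 1551584 = \left(67343 - 1008797\right) + 1551584 = -941454 + 1551584 = 610130$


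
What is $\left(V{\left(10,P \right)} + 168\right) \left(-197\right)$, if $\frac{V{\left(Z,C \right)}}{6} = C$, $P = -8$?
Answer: $-23640$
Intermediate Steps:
$V{\left(Z,C \right)} = 6 C$
$\left(V{\left(10,P \right)} + 168\right) \left(-197\right) = \left(6 \left(-8\right) + 168\right) \left(-197\right) = \left(-48 + 168\right) \left(-197\right) = 120 \left(-197\right) = -23640$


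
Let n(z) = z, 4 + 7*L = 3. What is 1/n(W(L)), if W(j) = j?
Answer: -7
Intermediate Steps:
L = -1/7 (L = -4/7 + (1/7)*3 = -4/7 + 3/7 = -1/7 ≈ -0.14286)
1/n(W(L)) = 1/(-1/7) = -7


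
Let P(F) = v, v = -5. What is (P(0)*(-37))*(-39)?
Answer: -7215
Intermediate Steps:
P(F) = -5
(P(0)*(-37))*(-39) = -5*(-37)*(-39) = 185*(-39) = -7215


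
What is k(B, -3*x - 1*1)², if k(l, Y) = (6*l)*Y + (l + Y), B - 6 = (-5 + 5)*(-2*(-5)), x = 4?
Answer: 225625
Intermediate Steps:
B = 6 (B = 6 + (-5 + 5)*(-2*(-5)) = 6 + 0*10 = 6 + 0 = 6)
k(l, Y) = Y + l + 6*Y*l (k(l, Y) = 6*Y*l + (Y + l) = Y + l + 6*Y*l)
k(B, -3*x - 1*1)² = ((-3*4 - 1*1) + 6 + 6*(-3*4 - 1*1)*6)² = ((-12 - 1) + 6 + 6*(-12 - 1)*6)² = (-13 + 6 + 6*(-13)*6)² = (-13 + 6 - 468)² = (-475)² = 225625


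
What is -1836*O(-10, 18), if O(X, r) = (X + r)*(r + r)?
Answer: -528768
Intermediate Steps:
O(X, r) = 2*r*(X + r) (O(X, r) = (X + r)*(2*r) = 2*r*(X + r))
-1836*O(-10, 18) = -3672*18*(-10 + 18) = -3672*18*8 = -1836*288 = -528768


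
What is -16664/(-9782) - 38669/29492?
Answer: 775305/1975964 ≈ 0.39237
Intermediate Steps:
-16664/(-9782) - 38669/29492 = -16664*(-1/9782) - 38669*1/29492 = 8332/4891 - 38669/29492 = 775305/1975964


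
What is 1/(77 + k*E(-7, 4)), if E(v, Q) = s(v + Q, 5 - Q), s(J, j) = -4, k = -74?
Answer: 1/373 ≈ 0.0026810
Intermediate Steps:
E(v, Q) = -4
1/(77 + k*E(-7, 4)) = 1/(77 - 74*(-4)) = 1/(77 + 296) = 1/373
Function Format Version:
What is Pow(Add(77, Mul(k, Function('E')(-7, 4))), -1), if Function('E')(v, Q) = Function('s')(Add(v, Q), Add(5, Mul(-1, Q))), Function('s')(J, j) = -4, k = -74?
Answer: Rational(1, 373) ≈ 0.0026810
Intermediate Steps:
Function('E')(v, Q) = -4
Pow(Add(77, Mul(k, Function('E')(-7, 4))), -1) = Pow(Add(77, Mul(-74, -4)), -1) = Pow(Add(77, 296), -1) = Pow(373, -1) = Rational(1, 373)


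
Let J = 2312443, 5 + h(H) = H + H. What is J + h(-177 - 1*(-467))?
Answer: 2313018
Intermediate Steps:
h(H) = -5 + 2*H (h(H) = -5 + (H + H) = -5 + 2*H)
J + h(-177 - 1*(-467)) = 2312443 + (-5 + 2*(-177 - 1*(-467))) = 2312443 + (-5 + 2*(-177 + 467)) = 2312443 + (-5 + 2*290) = 2312443 + (-5 + 580) = 2312443 + 575 = 2313018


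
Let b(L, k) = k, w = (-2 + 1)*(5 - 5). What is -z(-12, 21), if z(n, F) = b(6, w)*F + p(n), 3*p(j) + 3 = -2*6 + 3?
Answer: 4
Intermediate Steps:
p(j) = -4 (p(j) = -1 + (-2*6 + 3)/3 = -1 + (-12 + 3)/3 = -1 + (⅓)*(-9) = -1 - 3 = -4)
w = 0 (w = -1*0 = 0)
z(n, F) = -4 (z(n, F) = 0*F - 4 = 0 - 4 = -4)
-z(-12, 21) = -1*(-4) = 4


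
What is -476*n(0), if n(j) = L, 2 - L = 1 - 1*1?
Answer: -952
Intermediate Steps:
L = 2 (L = 2 - (1 - 1*1) = 2 - (1 - 1) = 2 - 1*0 = 2 + 0 = 2)
n(j) = 2
-476*n(0) = -476*2 = -952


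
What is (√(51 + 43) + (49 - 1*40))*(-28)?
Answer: -252 - 28*√94 ≈ -523.47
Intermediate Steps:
(√(51 + 43) + (49 - 1*40))*(-28) = (√94 + (49 - 40))*(-28) = (√94 + 9)*(-28) = (9 + √94)*(-28) = -252 - 28*√94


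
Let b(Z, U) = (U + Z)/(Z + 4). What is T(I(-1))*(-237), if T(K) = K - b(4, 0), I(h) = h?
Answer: 711/2 ≈ 355.50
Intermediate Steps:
b(Z, U) = (U + Z)/(4 + Z)
T(K) = -½ + K (T(K) = K - (0 + 4)/(4 + 4) = K - 4/8 = K - 1*½ = K - ½ = -½ + K)
T(I(-1))*(-237) = (-½ - 1)*(-237) = -3/2*(-237) = 711/2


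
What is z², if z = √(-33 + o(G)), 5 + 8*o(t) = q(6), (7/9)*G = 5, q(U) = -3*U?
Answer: -287/8 ≈ -35.875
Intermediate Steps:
G = 45/7 (G = (9/7)*5 = 45/7 ≈ 6.4286)
o(t) = -23/8 (o(t) = -5/8 + (-3*6)/8 = -5/8 + (⅛)*(-18) = -5/8 - 9/4 = -23/8)
z = I*√574/4 (z = √(-33 - 23/8) = √(-287/8) = I*√574/4 ≈ 5.9896*I)
z² = (I*√574/4)² = -287/8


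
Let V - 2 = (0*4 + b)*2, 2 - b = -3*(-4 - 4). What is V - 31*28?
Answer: -910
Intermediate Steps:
b = -22 (b = 2 - (-3)*(-4 - 4) = 2 - (-3)*(-8) = 2 - 1*24 = 2 - 24 = -22)
V = -42 (V = 2 + (0*4 - 22)*2 = 2 + (0 - 22)*2 = 2 - 22*2 = 2 - 44 = -42)
V - 31*28 = -42 - 31*28 = -42 - 868 = -910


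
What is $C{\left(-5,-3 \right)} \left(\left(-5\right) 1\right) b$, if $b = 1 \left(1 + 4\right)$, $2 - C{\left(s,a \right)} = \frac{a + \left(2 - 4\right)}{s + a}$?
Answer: $- \frac{275}{8} \approx -34.375$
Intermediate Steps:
$C{\left(s,a \right)} = 2 - \frac{-2 + a}{a + s}$ ($C{\left(s,a \right)} = 2 - \frac{a + \left(2 - 4\right)}{s + a} = 2 - \frac{a - 2}{a + s} = 2 - \frac{-2 + a}{a + s}$)
$b = 5$ ($b = 1 \cdot 5 = 5$)
$C{\left(-5,-3 \right)} \left(\left(-5\right) 1\right) b = \frac{2 - 3 + 2 \left(-5\right)}{-3 - 5} \left(\left(-5\right) 1\right) 5 = \frac{2 - 3 - 10}{-8} \left(-5\right) 5 = \left(- \frac{1}{8}\right) \left(-11\right) \left(-5\right) 5 = \frac{11}{8} \left(-5\right) 5 = \left(- \frac{55}{8}\right) 5 = - \frac{275}{8}$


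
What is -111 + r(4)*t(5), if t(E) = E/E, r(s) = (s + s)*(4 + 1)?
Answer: -71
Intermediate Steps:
r(s) = 10*s (r(s) = (2*s)*5 = 10*s)
t(E) = 1
-111 + r(4)*t(5) = -111 + (10*4)*1 = -111 + 40*1 = -111 + 40 = -71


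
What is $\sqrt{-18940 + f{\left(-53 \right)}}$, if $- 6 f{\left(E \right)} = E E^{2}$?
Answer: $\frac{\sqrt{211422}}{6} \approx 76.634$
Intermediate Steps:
$f{\left(E \right)} = - \frac{E^{3}}{6}$ ($f{\left(E \right)} = - \frac{E E^{2}}{6} = - \frac{E^{3}}{6}$)
$\sqrt{-18940 + f{\left(-53 \right)}} = \sqrt{-18940 - \frac{\left(-53\right)^{3}}{6}} = \sqrt{-18940 - - \frac{148877}{6}} = \sqrt{-18940 + \frac{148877}{6}} = \sqrt{\frac{35237}{6}} = \frac{\sqrt{211422}}{6}$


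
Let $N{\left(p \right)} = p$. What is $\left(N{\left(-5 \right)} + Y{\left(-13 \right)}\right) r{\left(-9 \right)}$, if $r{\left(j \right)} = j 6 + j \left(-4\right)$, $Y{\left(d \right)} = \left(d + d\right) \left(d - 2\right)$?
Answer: $-6930$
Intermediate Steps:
$Y{\left(d \right)} = 2 d \left(-2 + d\right)$
$r{\left(j \right)} = 2 j$ ($r{\left(j \right)} = 6 j - 4 j = 2 j$)
$\left(N{\left(-5 \right)} + Y{\left(-13 \right)}\right) r{\left(-9 \right)} = \left(-5 + 2 \left(-13\right) \left(-2 - 13\right)\right) 2 \left(-9\right) = \left(-5 + 2 \left(-13\right) \left(-15\right)\right) \left(-18\right) = \left(-5 + 390\right) \left(-18\right) = 385 \left(-18\right) = -6930$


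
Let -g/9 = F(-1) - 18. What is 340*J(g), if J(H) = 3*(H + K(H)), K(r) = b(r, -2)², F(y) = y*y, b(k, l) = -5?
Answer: 181560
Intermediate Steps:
F(y) = y²
K(r) = 25 (K(r) = (-5)² = 25)
g = 153 (g = -9*((-1)² - 18) = -9*(1 - 18) = -9*(-17) = 153)
J(H) = 75 + 3*H (J(H) = 3*(H + 25) = 3*(25 + H) = 75 + 3*H)
340*J(g) = 340*(75 + 3*153) = 340*(75 + 459) = 340*534 = 181560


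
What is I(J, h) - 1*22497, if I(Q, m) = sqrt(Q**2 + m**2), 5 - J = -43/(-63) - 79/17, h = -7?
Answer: -22497 + sqrt(148384210)/1071 ≈ -22486.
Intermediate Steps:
J = 9601/1071 (J = 5 - (-43/(-63) - 79/17) = 5 - (-43*(-1/63) - 79*1/17) = 5 - (43/63 - 79/17) = 5 - 1*(-4246/1071) = 5 + 4246/1071 = 9601/1071 ≈ 8.9645)
I(J, h) - 1*22497 = sqrt((9601/1071)**2 + (-7)**2) - 1*22497 = sqrt(92179201/1147041 + 49) - 22497 = sqrt(148384210/1147041) - 22497 = sqrt(148384210)/1071 - 22497 = -22497 + sqrt(148384210)/1071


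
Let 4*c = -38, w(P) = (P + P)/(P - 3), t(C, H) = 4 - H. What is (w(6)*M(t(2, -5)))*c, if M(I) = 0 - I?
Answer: 342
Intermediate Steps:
M(I) = -I
w(P) = 2*P/(-3 + P) (w(P) = (2*P)/(-3 + P) = 2*P/(-3 + P))
c = -19/2 (c = (¼)*(-38) = -19/2 ≈ -9.5000)
(w(6)*M(t(2, -5)))*c = ((2*6/(-3 + 6))*(-(4 - 1*(-5))))*(-19/2) = ((2*6/3)*(-(4 + 5)))*(-19/2) = ((2*6*(⅓))*(-1*9))*(-19/2) = (4*(-9))*(-19/2) = -36*(-19/2) = 342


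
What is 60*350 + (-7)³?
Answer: 20657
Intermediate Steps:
60*350 + (-7)³ = 21000 - 343 = 20657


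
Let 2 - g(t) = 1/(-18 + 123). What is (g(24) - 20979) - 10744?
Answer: -3330706/105 ≈ -31721.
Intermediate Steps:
g(t) = 209/105 (g(t) = 2 - 1/(-18 + 123) = 2 - 1/105 = 209/105)
(g(24) - 20979) - 10744 = (209/105 - 20979) - 10744 = -2202586/105 - 10744 = -3330706/105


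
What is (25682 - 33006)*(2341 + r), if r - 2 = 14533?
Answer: -123599824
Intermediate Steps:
r = 14535 (r = 2 + 14533 = 14535)
(25682 - 33006)*(2341 + r) = (25682 - 33006)*(2341 + 14535) = -7324*16876 = -123599824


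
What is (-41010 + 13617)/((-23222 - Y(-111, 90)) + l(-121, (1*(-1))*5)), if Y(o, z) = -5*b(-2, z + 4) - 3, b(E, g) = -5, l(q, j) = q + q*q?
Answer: 9131/2908 ≈ 3.1400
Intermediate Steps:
l(q, j) = q + q²
Y(o, z) = 22 (Y(o, z) = -5*(-5) - 3 = 25 - 3 = 22)
(-41010 + 13617)/((-23222 - Y(-111, 90)) + l(-121, (1*(-1))*5)) = (-41010 + 13617)/((-23222 - 1*22) - 121*(1 - 121)) = -27393/((-23222 - 22) - 121*(-120)) = -27393/(-23244 + 14520) = -27393/(-8724) = -27393*(-1/8724) = 9131/2908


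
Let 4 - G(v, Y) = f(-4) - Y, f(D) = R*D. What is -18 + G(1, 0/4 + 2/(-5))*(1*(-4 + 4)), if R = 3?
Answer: -18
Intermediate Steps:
f(D) = 3*D
G(v, Y) = 16 + Y (G(v, Y) = 4 - (3*(-4) - Y) = 4 - (-12 - Y) = 4 + (12 + Y) = 16 + Y)
-18 + G(1, 0/4 + 2/(-5))*(1*(-4 + 4)) = -18 + (16 + (0/4 + 2/(-5)))*(1*(-4 + 4)) = -18 + (16 + (0*(¼) + 2*(-⅕)))*(1*0) = -18 + (16 + (0 - ⅖))*0 = -18 + (16 - ⅖)*0 = -18 + (78/5)*0 = -18 + 0 = -18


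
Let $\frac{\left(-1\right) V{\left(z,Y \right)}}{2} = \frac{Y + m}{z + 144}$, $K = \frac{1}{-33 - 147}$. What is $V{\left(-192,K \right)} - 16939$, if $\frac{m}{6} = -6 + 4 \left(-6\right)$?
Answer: $- \frac{73208881}{4320} \approx -16947.0$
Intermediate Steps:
$K = - \frac{1}{180}$ ($K = \frac{1}{-180} = - \frac{1}{180} \approx -0.0055556$)
$m = -180$ ($m = 6 \left(-6 + 4 \left(-6\right)\right) = 6 \left(-6 - 24\right) = 6 \left(-30\right) = -180$)
$V{\left(z,Y \right)} = - \frac{2 \left(-180 + Y\right)}{144 + z}$ ($V{\left(z,Y \right)} = - 2 \frac{Y - 180}{z + 144} = - 2 \frac{-180 + Y}{144 + z} = - \frac{2 \left(-180 + Y\right)}{144 + z}$)
$V{\left(-192,K \right)} - 16939 = \frac{2 \left(180 - - \frac{1}{180}\right)}{144 - 192} - 16939 = \frac{2 \left(180 + \frac{1}{180}\right)}{-48} - 16939 = 2 \left(- \frac{1}{48}\right) \frac{32401}{180} - 16939 = - \frac{32401}{4320} - 16939 = - \frac{73208881}{4320}$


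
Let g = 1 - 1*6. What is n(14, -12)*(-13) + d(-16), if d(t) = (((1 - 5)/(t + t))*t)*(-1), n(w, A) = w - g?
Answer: -245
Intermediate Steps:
g = -5 (g = 1 - 6 = -5)
n(w, A) = 5 + w (n(w, A) = w - 1*(-5) = w + 5 = 5 + w)
d(t) = 2 (d(t) = ((-4*1/(2*t))*t)*(-1) = ((-2/t)*t)*(-1) = -2*(-1) = 2)
n(14, -12)*(-13) + d(-16) = (5 + 14)*(-13) + 2 = 19*(-13) + 2 = -247 + 2 = -245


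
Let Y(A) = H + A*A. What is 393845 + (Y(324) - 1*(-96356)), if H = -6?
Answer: 595171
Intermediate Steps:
Y(A) = -6 + A² (Y(A) = -6 + A*A = -6 + A²)
393845 + (Y(324) - 1*(-96356)) = 393845 + ((-6 + 324²) - 1*(-96356)) = 393845 + ((-6 + 104976) + 96356) = 393845 + (104970 + 96356) = 393845 + 201326 = 595171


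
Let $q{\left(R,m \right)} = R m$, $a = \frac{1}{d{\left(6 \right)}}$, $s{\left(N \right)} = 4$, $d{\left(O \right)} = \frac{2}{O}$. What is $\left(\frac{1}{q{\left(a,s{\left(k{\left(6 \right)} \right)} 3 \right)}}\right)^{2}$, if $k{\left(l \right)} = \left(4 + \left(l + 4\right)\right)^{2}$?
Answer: $\frac{1}{1296} \approx 0.0007716$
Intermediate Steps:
$k{\left(l \right)} = \left(8 + l\right)^{2}$ ($k{\left(l \right)} = \left(4 + \left(4 + l\right)\right)^{2} = \left(8 + l\right)^{2}$)
$a = 3$ ($a = \frac{1}{2 \cdot \frac{1}{6}} = \frac{1}{\frac{1}{3}} = 3$)
$\left(\frac{1}{q{\left(a,s{\left(k{\left(6 \right)} \right)} 3 \right)}}\right)^{2} = \left(\frac{1}{3 \cdot 4 \cdot 3}\right)^{2} = \left(\frac{1}{3 \cdot 12}\right)^{2} = \left(\frac{1}{36}\right)^{2} = \frac{1}{1296}$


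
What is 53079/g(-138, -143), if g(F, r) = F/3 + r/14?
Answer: -743106/787 ≈ -944.23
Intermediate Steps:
g(F, r) = F/3 + r/14 (g(F, r) = F*(⅓) + r*(1/14) = F/3 + r/14)
53079/g(-138, -143) = 53079/((⅓)*(-138) + (1/14)*(-143)) = 53079/(-46 - 143/14) = 53079/(-787/14) = 53079*(-14/787) = -743106/787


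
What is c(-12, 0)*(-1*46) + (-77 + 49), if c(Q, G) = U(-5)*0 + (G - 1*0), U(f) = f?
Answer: -28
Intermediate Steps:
c(Q, G) = G (c(Q, G) = -5*0 + (G - 1*0) = 0 + (G + 0) = 0 + G = G)
c(-12, 0)*(-1*46) + (-77 + 49) = 0*(-1*46) + (-77 + 49) = 0*(-46) - 28 = 0 - 28 = -28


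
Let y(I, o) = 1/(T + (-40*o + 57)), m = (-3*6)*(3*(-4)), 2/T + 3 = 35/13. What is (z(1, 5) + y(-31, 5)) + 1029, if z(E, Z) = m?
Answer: 372253/299 ≈ 1245.0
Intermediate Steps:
T = -13/2 (T = 2/(-3 + 35/13) = 2/(-4/13) = 2*(-13/4) = -13/2 ≈ -6.5000)
m = 216 (m = -18*(-12) = 216)
z(E, Z) = 216
y(I, o) = 1/(101/2 - 40*o) (y(I, o) = 1/(-13/2 + (-40*o + 57)) = 1/(-13/2 + (57 - 40*o)) = 1/(101/2 - 40*o))
(z(1, 5) + y(-31, 5)) + 1029 = (216 - 2/(-101 + 80*5)) + 1029 = (216 - 2/(-101 + 400)) + 1029 = (216 - 2/299) + 1029 = 64582/299 + 1029 = 372253/299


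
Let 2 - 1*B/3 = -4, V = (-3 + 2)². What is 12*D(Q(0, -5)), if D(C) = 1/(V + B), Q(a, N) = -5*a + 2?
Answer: 12/19 ≈ 0.63158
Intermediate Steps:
Q(a, N) = 2 - 5*a
V = 1 (V = (-1)² = 1)
B = 18 (B = 6 - 3*(-4) = 6 + 12 = 18)
D(C) = 1/19 (D(C) = 1/(1 + 18) = 1/19)
12*D(Q(0, -5)) = 12*(1/19) = 12/19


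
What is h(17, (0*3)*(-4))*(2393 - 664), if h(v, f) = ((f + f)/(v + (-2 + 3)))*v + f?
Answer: 0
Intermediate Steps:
h(v, f) = f + 2*f*v/(1 + v) (h(v, f) = ((2*f)/(v + 1))*v + f = ((2*f)/(1 + v))*v + f = (2*f/(1 + v))*v + f = 2*f*v/(1 + v) + f = f + 2*f*v/(1 + v))
h(17, (0*3)*(-4))*(2393 - 664) = (((0*3)*(-4))*(1 + 3*17)/(1 + 17))*(2393 - 664) = ((0*(-4))*(1 + 51)/18)*1729 = (0*(1/18)*52)*1729 = 0*1729 = 0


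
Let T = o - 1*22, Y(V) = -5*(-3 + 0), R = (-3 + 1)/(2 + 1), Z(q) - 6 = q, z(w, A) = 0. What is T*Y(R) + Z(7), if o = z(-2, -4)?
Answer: -317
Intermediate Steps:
Z(q) = 6 + q
o = 0
R = -⅔ (R = -2/3 = -2*⅓ = -⅔ ≈ -0.66667)
Y(V) = 15 (Y(V) = -5*(-3) = 15)
T = -22 (T = 0 - 1*22 = 0 - 22 = -22)
T*Y(R) + Z(7) = -22*15 + (6 + 7) = -330 + 13 = -317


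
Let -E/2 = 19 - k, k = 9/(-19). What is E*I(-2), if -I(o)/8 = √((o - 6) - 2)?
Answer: 5920*I*√10/19 ≈ 985.3*I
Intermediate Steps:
k = -9/19 (k = 9*(-1/19) = -9/19 ≈ -0.47368)
I(o) = -8*√(-8 + o) (I(o) = -8*√((o - 6) - 2) = -8*√((-6 + o) - 2) = -8*√(-8 + o))
E = -740/19 (E = -2*(19 - 1*(-9/19)) = -2*(19 + 9/19) = -2*370/19 = -740/19 ≈ -38.947)
E*I(-2) = -(-5920)*√(-8 - 2)/19 = -(-5920)*√(-10)/19 = -(-5920)*I*√10/19 = 5920*I*√10/19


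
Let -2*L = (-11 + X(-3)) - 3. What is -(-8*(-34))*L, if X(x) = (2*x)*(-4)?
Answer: 1360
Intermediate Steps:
X(x) = -8*x
L = -5 (L = -((-11 - 8*(-3)) - 3)/2 = -((-11 + 24) - 3)/2 = -(13 - 3)/2 = -1/2*10 = -5)
-(-8*(-34))*L = -(-8*(-34))*(-5) = -272*(-5) = -1*(-1360) = 1360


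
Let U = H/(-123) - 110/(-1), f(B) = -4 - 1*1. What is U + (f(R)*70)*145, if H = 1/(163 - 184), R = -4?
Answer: -130803119/2583 ≈ -50640.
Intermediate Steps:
f(B) = -5 (f(B) = -4 - 1 = -5)
H = -1/21 (H = 1/(-21) = -1/21 ≈ -0.047619)
U = 284131/2583 (U = -1/21/(-123) - 110/(-1) = -1/21*(-1/123) - 110*(-1) = 1/2583 + 110 = 284131/2583 ≈ 110.00)
U + (f(R)*70)*145 = 284131/2583 - 5*70*145 = 284131/2583 - 350*145 = 284131/2583 - 50750 = -130803119/2583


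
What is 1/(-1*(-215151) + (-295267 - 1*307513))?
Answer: -1/387629 ≈ -2.5798e-6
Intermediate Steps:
1/(-1*(-215151) + (-295267 - 1*307513)) = 1/(215151 + (-295267 - 307513)) = 1/(215151 - 602780) = 1/(-387629) = -1/387629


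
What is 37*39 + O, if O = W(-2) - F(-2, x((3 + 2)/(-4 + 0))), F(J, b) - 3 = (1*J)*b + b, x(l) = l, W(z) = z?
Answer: 5747/4 ≈ 1436.8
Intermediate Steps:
F(J, b) = 3 + b + J*b (F(J, b) = 3 + ((1*J)*b + b) = 3 + (J*b + b) = 3 + (b + J*b) = 3 + b + J*b)
O = -25/4 (O = -2 - (3 + (3 + 2)/(-4 + 0) - 2*(3 + 2)/(-4 + 0)) = -2 - (3 + 5/(-4) - 10/(-4)) = -2 - (3 + 5*(-1/4) - 10*(-1)/4) = -2 - (3 - 5/4 - 2*(-5/4)) = -2 - (3 - 5/4 + 5/2) = -2 - 1*17/4 = -2 - 17/4 = -25/4 ≈ -6.2500)
37*39 + O = 37*39 - 25/4 = 1443 - 25/4 = 5747/4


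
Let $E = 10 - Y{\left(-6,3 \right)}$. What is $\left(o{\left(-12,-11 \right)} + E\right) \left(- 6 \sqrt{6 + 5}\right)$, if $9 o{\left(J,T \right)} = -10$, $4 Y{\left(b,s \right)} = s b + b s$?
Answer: $- \frac{322 \sqrt{11}}{3} \approx -355.98$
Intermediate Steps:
$Y{\left(b,s \right)} = \frac{b s}{2}$ ($Y{\left(b,s \right)} = \frac{s b + b s}{4} = \frac{b s + b s}{4} = \frac{2 b s}{4} = \frac{b s}{2}$)
$o{\left(J,T \right)} = - \frac{10}{9}$ ($o{\left(J,T \right)} = \frac{1}{9} \left(-10\right) = - \frac{10}{9}$)
$E = 19$ ($E = 10 - \frac{1}{2} \left(-6\right) 3 = 10 - -9 = 10 + 9 = 19$)
$\left(o{\left(-12,-11 \right)} + E\right) \left(- 6 \sqrt{6 + 5}\right) = \left(- \frac{10}{9} + 19\right) \left(- 6 \sqrt{6 + 5}\right) = \frac{161 \left(- 6 \sqrt{11}\right)}{9} = - \frac{322 \sqrt{11}}{3}$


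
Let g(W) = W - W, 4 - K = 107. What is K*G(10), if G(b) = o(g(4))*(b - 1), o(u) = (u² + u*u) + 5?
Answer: -4635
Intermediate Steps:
K = -103 (K = 4 - 1*107 = 4 - 107 = -103)
g(W) = 0
o(u) = 5 + 2*u² (o(u) = (u² + u²) + 5 = 2*u² + 5 = 5 + 2*u²)
G(b) = -5 + 5*b (G(b) = (5 + 2*0²)*(b - 1) = (5 + 2*0)*(-1 + b) = (5 + 0)*(-1 + b) = 5*(-1 + b) = -5 + 5*b)
K*G(10) = -103*(-5 + 5*10) = -103*(-5 + 50) = -103*45 = -4635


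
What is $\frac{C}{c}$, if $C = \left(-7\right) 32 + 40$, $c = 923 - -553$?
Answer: $- \frac{46}{369} \approx -0.12466$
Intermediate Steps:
$c = 1476$ ($c = 923 + 553 = 1476$)
$C = -184$ ($C = -224 + 40 = -184$)
$\frac{C}{c} = - \frac{184}{1476} = \left(-184\right) \frac{1}{1476} = - \frac{46}{369}$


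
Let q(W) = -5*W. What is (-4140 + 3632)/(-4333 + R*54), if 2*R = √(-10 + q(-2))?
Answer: 508/4333 ≈ 0.11724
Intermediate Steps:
R = 0 (R = √(-10 - 5*(-2))/2 = √(-10 + 10)/2 = √0/2 = (½)*0 = 0)
(-4140 + 3632)/(-4333 + R*54) = (-4140 + 3632)/(-4333 + 0*54) = -508/(-4333 + 0) = -508/(-4333) = -508*(-1/4333) = 508/4333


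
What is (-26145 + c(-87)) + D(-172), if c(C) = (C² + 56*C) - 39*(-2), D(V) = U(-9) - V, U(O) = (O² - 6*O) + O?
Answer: -23072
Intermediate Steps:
U(O) = O² - 5*O
D(V) = 126 - V (D(V) = -9*(-5 - 9) - V = -9*(-14) - V = 126 - V)
c(C) = 78 + C² + 56*C (c(C) = (C² + 56*C) + 78 = 78 + C² + 56*C)
(-26145 + c(-87)) + D(-172) = (-26145 + (78 + (-87)² + 56*(-87))) + (126 - 1*(-172)) = (-26145 + (78 + 7569 - 4872)) + (126 + 172) = (-26145 + 2775) + 298 = -23370 + 298 = -23072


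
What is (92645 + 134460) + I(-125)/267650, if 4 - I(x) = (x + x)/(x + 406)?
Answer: 8540243782312/37604825 ≈ 2.2711e+5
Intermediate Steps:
I(x) = 4 - 2*x/(406 + x) (I(x) = 4 - (x + x)/(x + 406) = 4 - 2*x/(406 + x))
(92645 + 134460) + I(-125)/267650 = (92645 + 134460) + (2*(812 - 125)/(406 - 125))/267650 = 227105 + (2*687/281)*(1/267650) = 227105 + (2*(1/281)*687)*(1/267650) = 227105 + (1374/281)*(1/267650) = 227105 + 687/37604825 = 8540243782312/37604825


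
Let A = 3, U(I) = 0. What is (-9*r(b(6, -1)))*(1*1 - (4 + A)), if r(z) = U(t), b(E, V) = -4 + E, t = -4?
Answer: 0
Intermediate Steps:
r(z) = 0
(-9*r(b(6, -1)))*(1*1 - (4 + A)) = (-9*0)*(1*1 - (4 + 3)) = 0*(1 - 1*7) = 0*(1 - 7) = 0*(-6) = 0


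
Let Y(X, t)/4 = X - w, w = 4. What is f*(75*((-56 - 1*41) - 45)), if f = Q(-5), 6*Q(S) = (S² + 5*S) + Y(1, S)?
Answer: 21300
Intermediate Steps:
Y(X, t) = -16 + 4*X (Y(X, t) = 4*(X - 1*4) = 4*(X - 4) = 4*(-4 + X) = -16 + 4*X)
Q(S) = -2 + S²/6 + 5*S/6 (Q(S) = ((S² + 5*S) + (-16 + 4*1))/6 = ((S² + 5*S) + (-16 + 4))/6 = ((S² + 5*S) - 12)/6 = (-12 + S² + 5*S)/6 = -2 + S²/6 + 5*S/6)
f = -2 (f = -2 + (⅙)*(-5)² + (⅚)*(-5) = -2 + (⅙)*25 - 25/6 = -2 + 25/6 - 25/6 = -2)
f*(75*((-56 - 1*41) - 45)) = -150*((-56 - 1*41) - 45) = -150*((-56 - 41) - 45) = -150*(-97 - 45) = -150*(-142) = -2*(-10650) = 21300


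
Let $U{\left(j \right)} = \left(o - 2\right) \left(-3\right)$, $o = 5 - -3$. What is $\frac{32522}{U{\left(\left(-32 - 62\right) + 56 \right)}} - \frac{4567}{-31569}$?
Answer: $- \frac{171100802}{94707} \approx -1806.6$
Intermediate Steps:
$o = 8$ ($o = 5 + 3 = 8$)
$U{\left(j \right)} = -18$ ($U{\left(j \right)} = \left(8 - 2\right) \left(-3\right) = 6 \left(-3\right) = -18$)
$\frac{32522}{U{\left(\left(-32 - 62\right) + 56 \right)}} - \frac{4567}{-31569} = \frac{32522}{-18} - \frac{4567}{-31569} = 32522 \left(- \frac{1}{18}\right) - - \frac{4567}{31569} = - \frac{16261}{9} + \frac{4567}{31569} = - \frac{171100802}{94707}$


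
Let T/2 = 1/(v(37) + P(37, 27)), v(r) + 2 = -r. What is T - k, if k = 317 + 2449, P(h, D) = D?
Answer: -16597/6 ≈ -2766.2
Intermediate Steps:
k = 2766
v(r) = -2 - r
T = -⅙ (T = 2/((-2 - 1*37) + 27) = 2/((-2 - 37) + 27) = 2/(-39 + 27) = 2/(-12) = 2*(-1/12) = -⅙ ≈ -0.16667)
T - k = -⅙ - 1*2766 = -⅙ - 2766 = -16597/6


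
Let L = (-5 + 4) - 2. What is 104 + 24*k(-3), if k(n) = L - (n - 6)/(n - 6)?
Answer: 8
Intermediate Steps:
L = -3 (L = -1 - 2 = -3)
k(n) = -4 (k(n) = -3 - (n - 6)/(n - 6) = -3 - (-6 + n)/(-6 + n) = -3 - 1*1 = -3 - 1 = -4)
104 + 24*k(-3) = 104 + 24*(-4) = 104 - 96 = 8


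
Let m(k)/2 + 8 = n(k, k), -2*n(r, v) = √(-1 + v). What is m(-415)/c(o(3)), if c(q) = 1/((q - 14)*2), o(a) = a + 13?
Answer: -64 - 16*I*√26 ≈ -64.0 - 81.584*I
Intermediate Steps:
o(a) = 13 + a
c(q) = 1/(-28 + 2*q) (c(q) = 1/((-14 + q)*2) = 1/(-28 + 2*q))
n(r, v) = -√(-1 + v)/2
m(k) = -16 - √(-1 + k) (m(k) = -16 + 2*(-√(-1 + k)/2) = -16 - √(-1 + k))
m(-415)/c(o(3)) = (-16 - √(-1 - 415))/((1/(2*(-14 + (13 + 3))))) = (-16 - √(-416))/((1/(2*(-14 + 16)))) = (-16 - 4*I*√26)/(((½)/2)) = (-16 - 4*I*√26)/(((½)*(½))) = (-16 - 4*I*√26)/(¼) = (-16 - 4*I*√26)*4 = -64 - 16*I*√26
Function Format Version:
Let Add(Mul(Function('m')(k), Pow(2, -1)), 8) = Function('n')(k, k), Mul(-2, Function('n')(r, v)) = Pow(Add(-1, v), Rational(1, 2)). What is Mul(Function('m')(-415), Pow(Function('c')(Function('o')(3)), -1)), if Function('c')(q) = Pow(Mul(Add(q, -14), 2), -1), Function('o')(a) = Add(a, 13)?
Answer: Add(-64, Mul(-16, I, Pow(26, Rational(1, 2)))) ≈ Add(-64.000, Mul(-81.584, I))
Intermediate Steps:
Function('o')(a) = Add(13, a)
Function('c')(q) = Pow(Add(-28, Mul(2, q)), -1) (Function('c')(q) = Pow(Mul(Add(-14, q), 2), -1) = Pow(Add(-28, Mul(2, q)), -1))
Function('n')(r, v) = Mul(Rational(-1, 2), Pow(Add(-1, v), Rational(1, 2)))
Function('m')(k) = Add(-16, Mul(-1, Pow(Add(-1, k), Rational(1, 2)))) (Function('m')(k) = Add(-16, Mul(2, Mul(Rational(-1, 2), Pow(Add(-1, k), Rational(1, 2))))) = Add(-16, Mul(-1, Pow(Add(-1, k), Rational(1, 2)))))
Mul(Function('m')(-415), Pow(Function('c')(Function('o')(3)), -1)) = Mul(Add(-16, Mul(-1, Pow(Add(-1, -415), Rational(1, 2)))), Pow(Mul(Rational(1, 2), Pow(Add(-14, Add(13, 3)), -1)), -1)) = Mul(Add(-16, Mul(-1, Pow(-416, Rational(1, 2)))), Pow(Mul(Rational(1, 2), Pow(Add(-14, 16), -1)), -1)) = Mul(Add(-16, Mul(-1, Mul(4, I, Pow(26, Rational(1, 2))))), Pow(Mul(Rational(1, 2), Pow(2, -1)), -1)) = Mul(Add(-16, Mul(-4, I, Pow(26, Rational(1, 2)))), Pow(Mul(Rational(1, 2), Rational(1, 2)), -1)) = Mul(Add(-16, Mul(-4, I, Pow(26, Rational(1, 2)))), Pow(Rational(1, 4), -1)) = Mul(Add(-16, Mul(-4, I, Pow(26, Rational(1, 2)))), 4) = Add(-64, Mul(-16, I, Pow(26, Rational(1, 2))))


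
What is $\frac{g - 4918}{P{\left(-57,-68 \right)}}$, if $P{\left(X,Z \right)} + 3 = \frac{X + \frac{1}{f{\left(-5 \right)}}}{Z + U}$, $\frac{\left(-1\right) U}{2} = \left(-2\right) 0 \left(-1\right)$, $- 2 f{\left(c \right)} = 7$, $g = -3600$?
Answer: $\frac{4054568}{1027} \approx 3948.0$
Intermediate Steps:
$f{\left(c \right)} = - \frac{7}{2}$ ($f{\left(c \right)} = \left(- \frac{1}{2}\right) 7 = - \frac{7}{2}$)
$U = 0$ ($U = - 2 \left(-2\right) 0 \left(-1\right) = - 2 \cdot 0 \left(-1\right) = \left(-2\right) 0 = 0$)
$P{\left(X,Z \right)} = -3 + \frac{- \frac{2}{7} + X}{Z}$ ($P{\left(X,Z \right)} = -3 + \frac{X + \frac{1}{- \frac{7}{2}}}{Z + 0} = -3 + \frac{X - \frac{2}{7}}{Z} = -3 + \frac{- \frac{2}{7} + X}{Z}$)
$\frac{g - 4918}{P{\left(-57,-68 \right)}} = \frac{-3600 - 4918}{\frac{1}{-68} \left(- \frac{2}{7} - 57 - -204\right)} = \frac{-3600 - 4918}{\left(- \frac{1}{68}\right) \left(- \frac{2}{7} - 57 + 204\right)} = - \frac{8518}{\left(- \frac{1}{68}\right) \frac{1027}{7}} = - \frac{8518}{- \frac{1027}{476}} = \left(-8518\right) \left(- \frac{476}{1027}\right) = \frac{4054568}{1027}$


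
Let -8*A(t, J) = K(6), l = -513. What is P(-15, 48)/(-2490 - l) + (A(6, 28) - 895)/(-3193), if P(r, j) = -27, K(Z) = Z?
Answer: 2476145/8416748 ≈ 0.29419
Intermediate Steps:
A(t, J) = -¾ (A(t, J) = -⅛*6 = -¾)
P(-15, 48)/(-2490 - l) + (A(6, 28) - 895)/(-3193) = -27/(-2490 - 1*(-513)) + (-¾ - 895)/(-3193) = -27/(-2490 + 513) - 3583/4*(-1/3193) = -27/(-1977) + 3583/12772 = -27*(-1/1977) + 3583/12772 = 9/659 + 3583/12772 = 2476145/8416748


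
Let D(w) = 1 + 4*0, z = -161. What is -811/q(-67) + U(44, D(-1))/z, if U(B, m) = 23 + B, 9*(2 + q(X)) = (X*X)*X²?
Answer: -193042720/463475369 ≈ -0.41651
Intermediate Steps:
q(X) = -2 + X⁴/9 (q(X) = -2 + ((X*X)*X²)/9 = -2 + (X²*X²)/9 = -2 + X⁴/9)
D(w) = 1 (D(w) = 1 + 0 = 1)
-811/q(-67) + U(44, D(-1))/z = -811/(-2 + (⅑)*(-67)⁴) + (23 + 44)/(-161) = -811/(-2 + (⅑)*20151121) + 67*(-1/161) = -811/(-2 + 20151121/9) - 67/161 = -811/20151103/9 - 67/161 = -811*9/20151103 - 67/161 = -7299/20151103 - 67/161 = -193042720/463475369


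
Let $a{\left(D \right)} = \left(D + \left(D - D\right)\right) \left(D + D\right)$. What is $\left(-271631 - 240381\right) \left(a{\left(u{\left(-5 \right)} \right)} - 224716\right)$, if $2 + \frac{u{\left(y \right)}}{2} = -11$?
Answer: $114365048368$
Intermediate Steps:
$u{\left(y \right)} = -26$ ($u{\left(y \right)} = -4 + 2 \left(-11\right) = -4 - 22 = -26$)
$a{\left(D \right)} = 2 D^{2}$ ($a{\left(D \right)} = \left(D + 0\right) 2 D = D 2 D = 2 D^{2}$)
$\left(-271631 - 240381\right) \left(a{\left(u{\left(-5 \right)} \right)} - 224716\right) = \left(-271631 - 240381\right) \left(2 \left(-26\right)^{2} - 224716\right) = - 512012 \left(2 \cdot 676 - 224716\right) = - 512012 \left(1352 - 224716\right) = \left(-512012\right) \left(-223364\right) = 114365048368$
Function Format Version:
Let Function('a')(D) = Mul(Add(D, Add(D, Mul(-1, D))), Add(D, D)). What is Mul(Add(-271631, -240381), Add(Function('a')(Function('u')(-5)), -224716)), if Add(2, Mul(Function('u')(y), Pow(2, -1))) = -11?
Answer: 114365048368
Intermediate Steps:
Function('u')(y) = -26 (Function('u')(y) = Add(-4, Mul(2, -11)) = Add(-4, -22) = -26)
Function('a')(D) = Mul(2, Pow(D, 2)) (Function('a')(D) = Mul(Add(D, 0), Mul(2, D)) = Mul(D, Mul(2, D)) = Mul(2, Pow(D, 2)))
Mul(Add(-271631, -240381), Add(Function('a')(Function('u')(-5)), -224716)) = Mul(Add(-271631, -240381), Add(Mul(2, Pow(-26, 2)), -224716)) = Mul(-512012, Add(Mul(2, 676), -224716)) = Mul(-512012, Add(1352, -224716)) = Mul(-512012, -223364) = 114365048368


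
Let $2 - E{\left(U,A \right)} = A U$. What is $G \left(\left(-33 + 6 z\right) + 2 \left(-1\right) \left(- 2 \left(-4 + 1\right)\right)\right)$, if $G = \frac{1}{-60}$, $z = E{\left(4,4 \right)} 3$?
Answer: $\frac{99}{20} \approx 4.95$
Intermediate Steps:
$E{\left(U,A \right)} = 2 - A U$
$z = -42$ ($z = \left(2 - 4 \cdot 4\right) 3 = \left(2 - 16\right) 3 = \left(-14\right) 3 = -42$)
$G = - \frac{1}{60} \approx -0.016667$
$G \left(\left(-33 + 6 z\right) + 2 \left(-1\right) \left(- 2 \left(-4 + 1\right)\right)\right) = - \frac{\left(-33 + 6 \left(-42\right)\right) + 2 \left(-1\right) \left(- 2 \left(-4 + 1\right)\right)}{60} = - \frac{\left(-33 - 252\right) - 2 \left(\left(-2\right) \left(-3\right)\right)}{60} = - \frac{-285 - 12}{60} = \left(- \frac{1}{60}\right) \left(-297\right) = \frac{99}{20}$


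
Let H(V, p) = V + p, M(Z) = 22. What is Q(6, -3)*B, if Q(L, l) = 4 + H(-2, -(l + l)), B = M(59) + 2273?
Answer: 18360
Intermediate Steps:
B = 2295 (B = 22 + 2273 = 2295)
Q(L, l) = 2 - 2*l (Q(L, l) = 4 + (-2 - (l + l)) = 4 + (-2 - 2*l) = 2 - 2*l)
Q(6, -3)*B = (2 - 2*(-3))*2295 = (2 + 6)*2295 = 8*2295 = 18360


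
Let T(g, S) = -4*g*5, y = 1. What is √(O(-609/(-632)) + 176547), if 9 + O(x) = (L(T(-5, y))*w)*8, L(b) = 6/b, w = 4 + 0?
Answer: √4413498/5 ≈ 420.17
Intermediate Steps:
w = 4
T(g, S) = -20*g
O(x) = -177/25 (O(x) = -9 + ((6/((-20*(-5))))*4)*8 = -9 + ((6/100)*4)*8 = -9 + ((6*(1/100))*4)*8 = -9 + ((3/50)*4)*8 = -9 + (6/25)*8 = -9 + 48/25 = -177/25)
√(O(-609/(-632)) + 176547) = √(-177/25 + 176547) = √(4413498/25) = √4413498/5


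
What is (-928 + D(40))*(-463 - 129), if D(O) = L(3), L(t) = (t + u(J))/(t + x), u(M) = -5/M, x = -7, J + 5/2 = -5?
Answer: 1649756/3 ≈ 5.4992e+5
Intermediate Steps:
J = -15/2 (J = -5/2 - 5 = -15/2 ≈ -7.5000)
L(t) = (⅔ + t)/(-7 + t) (L(t) = (t - 5/(-15/2))/(t - 7) = (t - 5*(-2/15))/(-7 + t) = (t + ⅔)/(-7 + t) = (⅔ + t)/(-7 + t))
D(O) = -11/12 (D(O) = (⅔ + 3)/(-7 + 3) = (11/3)/(-4) = -¼*11/3 = -11/12)
(-928 + D(40))*(-463 - 129) = (-928 - 11/12)*(-463 - 129) = -11147/12*(-592) = 1649756/3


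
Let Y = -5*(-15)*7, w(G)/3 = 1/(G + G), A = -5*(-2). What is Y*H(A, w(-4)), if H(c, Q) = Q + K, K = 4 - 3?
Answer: 2625/8 ≈ 328.13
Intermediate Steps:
K = 1
A = 10
w(G) = 3/(2*G) (w(G) = 3/(G + G) = 3/((2*G)) = 3*(1/(2*G)) = 3/(2*G))
H(c, Q) = 1 + Q (H(c, Q) = Q + 1 = 1 + Q)
Y = 525 (Y = 75*7 = 525)
Y*H(A, w(-4)) = 525*(1 + (3/2)/(-4)) = 525*(1 + (3/2)*(-1/4)) = 525*(1 - 3/8) = 525*(5/8) = 2625/8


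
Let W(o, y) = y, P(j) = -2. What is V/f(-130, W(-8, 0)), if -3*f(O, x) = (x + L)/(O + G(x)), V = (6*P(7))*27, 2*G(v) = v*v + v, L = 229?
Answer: -126360/229 ≈ -551.79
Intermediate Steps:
G(v) = v/2 + v²/2 (G(v) = (v*v + v)/2 = (v² + v)/2 = (v + v²)/2 = v/2 + v²/2)
V = -324 (V = (6*(-2))*27 = -12*27 = -324)
f(O, x) = -(229 + x)/(3*(O + x*(1 + x)/2)) (f(O, x) = -(x + 229)/(3*(O + x*(1 + x)/2)) = -(229 + x)/(3*(O + x*(1 + x)/2)))
V/f(-130, W(-8, 0)) = -324*3*(2*(-130) + 0*(1 + 0))/(2*(-229 - 1*0)) = -324*3*(-260 + 0*1)/(2*(-229 + 0)) = -324/((⅔)*(-229)/(-260 + 0)) = -324/((⅔)*(-229)/(-260)) = -324/((⅔)*(-1/260)*(-229)) = -324/229/390 = -324*390/229 = -126360/229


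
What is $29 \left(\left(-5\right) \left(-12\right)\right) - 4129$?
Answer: $-2389$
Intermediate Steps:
$29 \left(\left(-5\right) \left(-12\right)\right) - 4129 = 29 \cdot 60 - 4129 = 1740 - 4129 = -2389$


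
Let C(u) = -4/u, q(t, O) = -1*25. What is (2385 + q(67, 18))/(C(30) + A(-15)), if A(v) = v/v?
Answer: 35400/13 ≈ 2723.1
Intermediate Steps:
A(v) = 1
q(t, O) = -25
(2385 + q(67, 18))/(C(30) + A(-15)) = (2385 - 25)/(-4/30 + 1) = 2360/(-4*1/30 + 1) = 2360/(-2/15 + 1) = 2360/(13/15) = 2360*(15/13) = 35400/13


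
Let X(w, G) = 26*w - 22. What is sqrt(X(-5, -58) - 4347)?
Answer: I*sqrt(4499) ≈ 67.075*I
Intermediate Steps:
X(w, G) = -22 + 26*w
sqrt(X(-5, -58) - 4347) = sqrt((-22 + 26*(-5)) - 4347) = sqrt((-22 - 130) - 4347) = sqrt(-152 - 4347) = sqrt(-4499) = I*sqrt(4499)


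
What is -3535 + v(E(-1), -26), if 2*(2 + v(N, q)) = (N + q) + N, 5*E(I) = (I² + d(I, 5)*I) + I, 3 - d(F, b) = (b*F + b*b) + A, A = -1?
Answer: -17734/5 ≈ -3546.8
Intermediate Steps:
d(F, b) = 4 - b² - F*b (d(F, b) = 3 - ((b*F + b*b) - 1) = 3 - ((F*b + b²) - 1) = 3 - ((b² + F*b) - 1) = 3 - (-1 + b² + F*b) = 3 + (1 - b² - F*b) = 4 - b² - F*b)
E(I) = I/5 + I²/5 + I*(-21 - 5*I)/5 (E(I) = ((I² + (4 - 1*5² - 1*I*5)*I) + I)/5 = ((I² + (4 - 1*25 - 5*I)*I) + I)/5 = ((I² + (4 - 25 - 5*I)*I) + I)/5 = ((I² + (-21 - 5*I)*I) + I)/5 = ((I² + I*(-21 - 5*I)) + I)/5 = (I + I² + I*(-21 - 5*I))/5 = I/5 + I²/5 + I*(-21 - 5*I)/5)
v(N, q) = -2 + N + q/2 (v(N, q) = -2 + ((N + q) + N)/2 = -2 + (q + 2*N)/2 = -2 + (N + q/2) = -2 + N + q/2)
-3535 + v(E(-1), -26) = -3535 + (-2 - ⅘*(-1)*(5 - 1) + (½)*(-26)) = -3535 + (-2 - ⅘*(-1)*4 - 13) = -3535 + (-2 + 16/5 - 13) = -3535 - 59/5 = -17734/5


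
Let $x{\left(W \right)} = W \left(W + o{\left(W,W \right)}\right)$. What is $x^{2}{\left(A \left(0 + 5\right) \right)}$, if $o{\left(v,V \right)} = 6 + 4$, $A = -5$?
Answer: $140625$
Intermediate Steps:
$o{\left(v,V \right)} = 10$
$x{\left(W \right)} = W \left(10 + W\right)$ ($x{\left(W \right)} = W \left(W + 10\right) = W \left(10 + W\right)$)
$x^{2}{\left(A \left(0 + 5\right) \right)} = \left(- 5 \left(0 + 5\right) \left(10 - 5 \left(0 + 5\right)\right)\right)^{2} = \left(\left(-5\right) 5 \left(10 - 25\right)\right)^{2} = \left(- 25 \left(10 - 25\right)\right)^{2} = \left(\left(-25\right) \left(-15\right)\right)^{2} = 375^{2} = 140625$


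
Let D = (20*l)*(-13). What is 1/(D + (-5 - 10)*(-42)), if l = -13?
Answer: 1/4010 ≈ 0.00024938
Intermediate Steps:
D = 3380 (D = (20*(-13))*(-13) = -260*(-13) = 3380)
1/(D + (-5 - 10)*(-42)) = 1/(3380 + (-5 - 10)*(-42)) = 1/(3380 - 15*(-42)) = 1/(3380 + 630) = 1/4010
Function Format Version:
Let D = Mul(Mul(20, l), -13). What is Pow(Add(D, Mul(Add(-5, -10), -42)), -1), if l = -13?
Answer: Rational(1, 4010) ≈ 0.00024938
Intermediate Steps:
D = 3380 (D = Mul(Mul(20, -13), -13) = Mul(-260, -13) = 3380)
Pow(Add(D, Mul(Add(-5, -10), -42)), -1) = Pow(Add(3380, Mul(Add(-5, -10), -42)), -1) = Pow(Add(3380, Mul(-15, -42)), -1) = Pow(Add(3380, 630), -1) = Pow(4010, -1) = Rational(1, 4010)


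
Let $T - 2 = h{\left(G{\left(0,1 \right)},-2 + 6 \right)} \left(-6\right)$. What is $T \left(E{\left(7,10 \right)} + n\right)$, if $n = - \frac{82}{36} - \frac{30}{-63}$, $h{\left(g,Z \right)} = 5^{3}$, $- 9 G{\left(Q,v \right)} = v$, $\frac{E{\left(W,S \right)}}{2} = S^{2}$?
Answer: $- \frac{9339902}{63} \approx -1.4825 \cdot 10^{5}$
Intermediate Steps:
$E{\left(W,S \right)} = 2 S^{2}$
$G{\left(Q,v \right)} = - \frac{v}{9}$
$h{\left(g,Z \right)} = 125$
$T = -748$ ($T = 2 + 125 \left(-6\right) = 2 - 750 = -748$)
$n = - \frac{227}{126}$ ($n = \left(-82\right) \frac{1}{36} - - \frac{10}{21} = - \frac{41}{18} + \frac{10}{21} = - \frac{227}{126} \approx -1.8016$)
$T \left(E{\left(7,10 \right)} + n\right) = - 748 \left(2 \cdot 10^{2} - \frac{227}{126}\right) = - 748 \left(2 \cdot 100 - \frac{227}{126}\right) = - 748 \left(200 - \frac{227}{126}\right) = \left(-748\right) \frac{24973}{126} = - \frac{9339902}{63}$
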